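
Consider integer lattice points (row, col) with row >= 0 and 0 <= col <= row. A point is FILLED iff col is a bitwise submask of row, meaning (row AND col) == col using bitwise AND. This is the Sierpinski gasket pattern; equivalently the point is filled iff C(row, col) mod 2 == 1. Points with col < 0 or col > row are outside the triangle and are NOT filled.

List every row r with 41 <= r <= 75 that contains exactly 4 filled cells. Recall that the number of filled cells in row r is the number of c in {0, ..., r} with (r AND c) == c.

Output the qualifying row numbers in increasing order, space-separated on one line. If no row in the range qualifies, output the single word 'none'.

Row r has 2^popcount(r) filled cells, so we need popcount(r) = log2(4) = 2.
Scan r = 41..75 and keep those with exactly 2 one-bits:
r=41=101001 popcount=3 -> skip
r=42=101010 popcount=3 -> skip
r=43=101011 popcount=4 -> skip
r=44=101100 popcount=3 -> skip
r=45=101101 popcount=4 -> skip
r=46=101110 popcount=4 -> skip
r=47=101111 popcount=5 -> skip
r=48=110000 popcount=2 -> KEEP
r=49=110001 popcount=3 -> skip
r=50=110010 popcount=3 -> skip
r=51=110011 popcount=4 -> skip
r=52=110100 popcount=3 -> skip
r=53=110101 popcount=4 -> skip
r=54=110110 popcount=4 -> skip
r=55=110111 popcount=5 -> skip
r=56=111000 popcount=3 -> skip
r=57=111001 popcount=4 -> skip
r=58=111010 popcount=4 -> skip
r=59=111011 popcount=5 -> skip
r=60=111100 popcount=4 -> skip
r=61=111101 popcount=5 -> skip
r=62=111110 popcount=5 -> skip
r=63=111111 popcount=6 -> skip
r=64=1000000 popcount=1 -> skip
r=65=1000001 popcount=2 -> KEEP
r=66=1000010 popcount=2 -> KEEP
r=67=1000011 popcount=3 -> skip
r=68=1000100 popcount=2 -> KEEP
r=69=1000101 popcount=3 -> skip
r=70=1000110 popcount=3 -> skip
r=71=1000111 popcount=4 -> skip
r=72=1001000 popcount=2 -> KEEP
r=73=1001001 popcount=3 -> skip
r=74=1001010 popcount=3 -> skip
r=75=1001011 popcount=4 -> skip
Kept rows: 48 65 66 68 72

Answer: 48 65 66 68 72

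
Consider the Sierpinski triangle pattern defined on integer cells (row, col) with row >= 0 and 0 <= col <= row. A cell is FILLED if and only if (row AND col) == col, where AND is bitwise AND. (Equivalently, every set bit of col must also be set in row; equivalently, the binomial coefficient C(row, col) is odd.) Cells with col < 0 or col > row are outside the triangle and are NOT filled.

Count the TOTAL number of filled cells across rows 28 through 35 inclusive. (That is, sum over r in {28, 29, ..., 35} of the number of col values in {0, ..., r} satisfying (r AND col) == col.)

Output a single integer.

r28=11100 pc3: +8 =8
r29=11101 pc4: +16 =24
r30=11110 pc4: +16 =40
r31=11111 pc5: +32 =72
r32=100000 pc1: +2 =74
r33=100001 pc2: +4 =78
r34=100010 pc2: +4 =82
r35=100011 pc3: +8 =90

Answer: 90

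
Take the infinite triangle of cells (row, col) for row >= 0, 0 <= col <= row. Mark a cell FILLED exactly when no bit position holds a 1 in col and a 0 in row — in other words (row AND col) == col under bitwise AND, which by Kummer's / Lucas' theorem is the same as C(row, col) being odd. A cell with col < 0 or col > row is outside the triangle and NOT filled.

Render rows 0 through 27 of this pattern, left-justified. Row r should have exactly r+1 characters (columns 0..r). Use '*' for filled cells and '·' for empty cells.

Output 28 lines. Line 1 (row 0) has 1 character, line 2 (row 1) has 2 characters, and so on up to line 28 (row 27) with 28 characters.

r0=0: *
r1=1: **
r2=10: *·*
r3=11: ****
r4=100: *···*
r5=101: **··**
r6=110: *·*·*·*
r7=111: ********
r8=1000: *·······*
r9=1001: **······**
r10=1010: *·*·····*·*
r11=1011: ****····****
r12=1100: *···*···*···*
r13=1101: **··**··**··**
r14=1110: *·*·*·*·*·*·*·*
r15=1111: ****************
r16=10000: *···············*
r17=10001: **··············**
r18=10010: *·*·············*·*
r19=10011: ****············****
r20=10100: *···*···········*···*
r21=10101: **··**··········**··**
r22=10110: *·*·*·*·········*·*·*·*
r23=10111: ********········********
r24=11000: *·······*·······*·······*
r25=11001: **······**······**······**
r26=11010: *·*·····*·*·····*·*·····*·*
r27=11011: ****····****····****····****

Answer: *
**
*·*
****
*···*
**··**
*·*·*·*
********
*·······*
**······**
*·*·····*·*
****····****
*···*···*···*
**··**··**··**
*·*·*·*·*·*·*·*
****************
*···············*
**··············**
*·*·············*·*
****············****
*···*···········*···*
**··**··········**··**
*·*·*·*·········*·*·*·*
********········********
*·······*·······*·······*
**······**······**······**
*·*·····*·*·····*·*·····*·*
****····****····****····****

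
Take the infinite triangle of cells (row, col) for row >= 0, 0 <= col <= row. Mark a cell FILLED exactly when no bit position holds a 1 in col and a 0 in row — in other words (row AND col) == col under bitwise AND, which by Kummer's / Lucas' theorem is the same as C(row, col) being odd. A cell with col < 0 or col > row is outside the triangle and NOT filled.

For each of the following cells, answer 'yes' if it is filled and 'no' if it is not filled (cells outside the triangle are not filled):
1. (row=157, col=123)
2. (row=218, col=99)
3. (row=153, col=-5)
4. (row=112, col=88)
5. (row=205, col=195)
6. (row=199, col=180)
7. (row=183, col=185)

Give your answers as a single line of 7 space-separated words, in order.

(157,123): row=0b10011101, col=0b1111011, row AND col = 0b11001 = 25; 25 != 123 -> empty
(218,99): row=0b11011010, col=0b1100011, row AND col = 0b1000010 = 66; 66 != 99 -> empty
(153,-5): col outside [0, 153] -> not filled
(112,88): row=0b1110000, col=0b1011000, row AND col = 0b1010000 = 80; 80 != 88 -> empty
(205,195): row=0b11001101, col=0b11000011, row AND col = 0b11000001 = 193; 193 != 195 -> empty
(199,180): row=0b11000111, col=0b10110100, row AND col = 0b10000100 = 132; 132 != 180 -> empty
(183,185): col outside [0, 183] -> not filled

Answer: no no no no no no no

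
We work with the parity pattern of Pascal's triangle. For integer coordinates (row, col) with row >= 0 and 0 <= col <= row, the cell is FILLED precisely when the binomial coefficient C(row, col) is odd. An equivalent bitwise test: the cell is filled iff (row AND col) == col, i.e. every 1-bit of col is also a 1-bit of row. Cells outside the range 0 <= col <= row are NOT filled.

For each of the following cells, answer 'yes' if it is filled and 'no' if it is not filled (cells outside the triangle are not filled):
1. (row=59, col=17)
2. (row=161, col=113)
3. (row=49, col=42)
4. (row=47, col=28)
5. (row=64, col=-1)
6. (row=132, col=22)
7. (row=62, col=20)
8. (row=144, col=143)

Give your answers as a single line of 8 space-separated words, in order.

Answer: yes no no no no no yes no

Derivation:
(59,17): row=0b111011, col=0b10001, row AND col = 0b10001 = 17; 17 == 17 -> filled
(161,113): row=0b10100001, col=0b1110001, row AND col = 0b100001 = 33; 33 != 113 -> empty
(49,42): row=0b110001, col=0b101010, row AND col = 0b100000 = 32; 32 != 42 -> empty
(47,28): row=0b101111, col=0b11100, row AND col = 0b1100 = 12; 12 != 28 -> empty
(64,-1): col outside [0, 64] -> not filled
(132,22): row=0b10000100, col=0b10110, row AND col = 0b100 = 4; 4 != 22 -> empty
(62,20): row=0b111110, col=0b10100, row AND col = 0b10100 = 20; 20 == 20 -> filled
(144,143): row=0b10010000, col=0b10001111, row AND col = 0b10000000 = 128; 128 != 143 -> empty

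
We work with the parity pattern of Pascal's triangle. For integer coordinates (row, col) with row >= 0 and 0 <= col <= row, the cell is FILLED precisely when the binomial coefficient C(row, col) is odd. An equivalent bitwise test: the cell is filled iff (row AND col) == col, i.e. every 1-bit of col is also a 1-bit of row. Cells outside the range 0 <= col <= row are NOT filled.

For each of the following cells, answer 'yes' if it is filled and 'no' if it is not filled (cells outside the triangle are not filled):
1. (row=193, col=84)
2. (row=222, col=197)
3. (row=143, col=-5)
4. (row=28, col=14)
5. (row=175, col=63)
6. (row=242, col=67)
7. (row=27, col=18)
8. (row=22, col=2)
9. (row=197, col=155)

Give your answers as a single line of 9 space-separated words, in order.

Answer: no no no no no no yes yes no

Derivation:
(193,84): row=0b11000001, col=0b1010100, row AND col = 0b1000000 = 64; 64 != 84 -> empty
(222,197): row=0b11011110, col=0b11000101, row AND col = 0b11000100 = 196; 196 != 197 -> empty
(143,-5): col outside [0, 143] -> not filled
(28,14): row=0b11100, col=0b1110, row AND col = 0b1100 = 12; 12 != 14 -> empty
(175,63): row=0b10101111, col=0b111111, row AND col = 0b101111 = 47; 47 != 63 -> empty
(242,67): row=0b11110010, col=0b1000011, row AND col = 0b1000010 = 66; 66 != 67 -> empty
(27,18): row=0b11011, col=0b10010, row AND col = 0b10010 = 18; 18 == 18 -> filled
(22,2): row=0b10110, col=0b10, row AND col = 0b10 = 2; 2 == 2 -> filled
(197,155): row=0b11000101, col=0b10011011, row AND col = 0b10000001 = 129; 129 != 155 -> empty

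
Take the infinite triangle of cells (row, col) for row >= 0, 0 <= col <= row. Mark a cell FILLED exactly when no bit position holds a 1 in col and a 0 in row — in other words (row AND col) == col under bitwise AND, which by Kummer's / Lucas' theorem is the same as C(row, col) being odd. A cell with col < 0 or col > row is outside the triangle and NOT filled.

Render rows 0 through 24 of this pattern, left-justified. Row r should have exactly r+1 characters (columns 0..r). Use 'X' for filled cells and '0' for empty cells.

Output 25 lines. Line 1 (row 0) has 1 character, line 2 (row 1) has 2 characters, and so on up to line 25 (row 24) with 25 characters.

Answer: X
XX
X0X
XXXX
X000X
XX00XX
X0X0X0X
XXXXXXXX
X0000000X
XX000000XX
X0X00000X0X
XXXX0000XXXX
X000X000X000X
XX00XX00XX00XX
X0X0X0X0X0X0X0X
XXXXXXXXXXXXXXXX
X000000000000000X
XX00000000000000XX
X0X0000000000000X0X
XXXX000000000000XXXX
X000X00000000000X000X
XX00XX0000000000XX00XX
X0X0X0X000000000X0X0X0X
XXXXXXXX00000000XXXXXXXX
X0000000X0000000X0000000X

Derivation:
r0=0: X
r1=1: XX
r2=10: X0X
r3=11: XXXX
r4=100: X000X
r5=101: XX00XX
r6=110: X0X0X0X
r7=111: XXXXXXXX
r8=1000: X0000000X
r9=1001: XX000000XX
r10=1010: X0X00000X0X
r11=1011: XXXX0000XXXX
r12=1100: X000X000X000X
r13=1101: XX00XX00XX00XX
r14=1110: X0X0X0X0X0X0X0X
r15=1111: XXXXXXXXXXXXXXXX
r16=10000: X000000000000000X
r17=10001: XX00000000000000XX
r18=10010: X0X0000000000000X0X
r19=10011: XXXX000000000000XXXX
r20=10100: X000X00000000000X000X
r21=10101: XX00XX0000000000XX00XX
r22=10110: X0X0X0X000000000X0X0X0X
r23=10111: XXXXXXXX00000000XXXXXXXX
r24=11000: X0000000X0000000X0000000X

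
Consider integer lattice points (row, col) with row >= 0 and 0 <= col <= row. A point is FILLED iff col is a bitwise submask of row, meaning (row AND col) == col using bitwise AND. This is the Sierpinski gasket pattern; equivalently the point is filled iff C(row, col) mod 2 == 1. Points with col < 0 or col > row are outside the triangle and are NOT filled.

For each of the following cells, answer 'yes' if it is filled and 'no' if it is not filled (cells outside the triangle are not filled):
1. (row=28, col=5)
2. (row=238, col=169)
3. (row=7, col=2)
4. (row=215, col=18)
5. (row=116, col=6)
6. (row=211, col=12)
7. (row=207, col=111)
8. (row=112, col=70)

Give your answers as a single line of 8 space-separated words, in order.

(28,5): row=0b11100, col=0b101, row AND col = 0b100 = 4; 4 != 5 -> empty
(238,169): row=0b11101110, col=0b10101001, row AND col = 0b10101000 = 168; 168 != 169 -> empty
(7,2): row=0b111, col=0b10, row AND col = 0b10 = 2; 2 == 2 -> filled
(215,18): row=0b11010111, col=0b10010, row AND col = 0b10010 = 18; 18 == 18 -> filled
(116,6): row=0b1110100, col=0b110, row AND col = 0b100 = 4; 4 != 6 -> empty
(211,12): row=0b11010011, col=0b1100, row AND col = 0b0 = 0; 0 != 12 -> empty
(207,111): row=0b11001111, col=0b1101111, row AND col = 0b1001111 = 79; 79 != 111 -> empty
(112,70): row=0b1110000, col=0b1000110, row AND col = 0b1000000 = 64; 64 != 70 -> empty

Answer: no no yes yes no no no no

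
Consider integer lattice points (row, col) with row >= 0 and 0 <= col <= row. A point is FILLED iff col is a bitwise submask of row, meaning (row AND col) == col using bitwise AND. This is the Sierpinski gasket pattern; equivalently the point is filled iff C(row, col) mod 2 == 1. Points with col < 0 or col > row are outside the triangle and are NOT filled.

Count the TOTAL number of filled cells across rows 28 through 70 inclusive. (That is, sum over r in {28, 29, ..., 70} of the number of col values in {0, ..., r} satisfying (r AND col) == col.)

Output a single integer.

r28=11100 pc3: +8 =8
r29=11101 pc4: +16 =24
r30=11110 pc4: +16 =40
r31=11111 pc5: +32 =72
r32=100000 pc1: +2 =74
r33=100001 pc2: +4 =78
r34=100010 pc2: +4 =82
r35=100011 pc3: +8 =90
r36=100100 pc2: +4 =94
r37=100101 pc3: +8 =102
r38=100110 pc3: +8 =110
r39=100111 pc4: +16 =126
r40=101000 pc2: +4 =130
r41=101001 pc3: +8 =138
r42=101010 pc3: +8 =146
r43=101011 pc4: +16 =162
r44=101100 pc3: +8 =170
r45=101101 pc4: +16 =186
r46=101110 pc4: +16 =202
r47=101111 pc5: +32 =234
r48=110000 pc2: +4 =238
r49=110001 pc3: +8 =246
r50=110010 pc3: +8 =254
r51=110011 pc4: +16 =270
r52=110100 pc3: +8 =278
r53=110101 pc4: +16 =294
r54=110110 pc4: +16 =310
r55=110111 pc5: +32 =342
r56=111000 pc3: +8 =350
r57=111001 pc4: +16 =366
r58=111010 pc4: +16 =382
r59=111011 pc5: +32 =414
r60=111100 pc4: +16 =430
r61=111101 pc5: +32 =462
r62=111110 pc5: +32 =494
r63=111111 pc6: +64 =558
r64=1000000 pc1: +2 =560
r65=1000001 pc2: +4 =564
r66=1000010 pc2: +4 =568
r67=1000011 pc3: +8 =576
r68=1000100 pc2: +4 =580
r69=1000101 pc3: +8 =588
r70=1000110 pc3: +8 =596

Answer: 596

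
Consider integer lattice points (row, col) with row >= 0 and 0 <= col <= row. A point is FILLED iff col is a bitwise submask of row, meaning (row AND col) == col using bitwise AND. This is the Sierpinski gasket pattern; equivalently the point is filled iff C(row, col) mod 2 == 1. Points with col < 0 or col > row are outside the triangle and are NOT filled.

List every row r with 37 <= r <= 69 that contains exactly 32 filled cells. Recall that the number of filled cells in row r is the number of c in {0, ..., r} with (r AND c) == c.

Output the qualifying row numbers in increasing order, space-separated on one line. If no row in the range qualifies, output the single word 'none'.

Row r has 2^popcount(r) filled cells, so we need popcount(r) = log2(32) = 5.
Scan r = 37..69 and keep those with exactly 5 one-bits:
r=37=100101 popcount=3 -> skip
r=38=100110 popcount=3 -> skip
r=39=100111 popcount=4 -> skip
r=40=101000 popcount=2 -> skip
r=41=101001 popcount=3 -> skip
r=42=101010 popcount=3 -> skip
r=43=101011 popcount=4 -> skip
r=44=101100 popcount=3 -> skip
r=45=101101 popcount=4 -> skip
r=46=101110 popcount=4 -> skip
r=47=101111 popcount=5 -> KEEP
r=48=110000 popcount=2 -> skip
r=49=110001 popcount=3 -> skip
r=50=110010 popcount=3 -> skip
r=51=110011 popcount=4 -> skip
r=52=110100 popcount=3 -> skip
r=53=110101 popcount=4 -> skip
r=54=110110 popcount=4 -> skip
r=55=110111 popcount=5 -> KEEP
r=56=111000 popcount=3 -> skip
r=57=111001 popcount=4 -> skip
r=58=111010 popcount=4 -> skip
r=59=111011 popcount=5 -> KEEP
r=60=111100 popcount=4 -> skip
r=61=111101 popcount=5 -> KEEP
r=62=111110 popcount=5 -> KEEP
r=63=111111 popcount=6 -> skip
r=64=1000000 popcount=1 -> skip
r=65=1000001 popcount=2 -> skip
r=66=1000010 popcount=2 -> skip
r=67=1000011 popcount=3 -> skip
r=68=1000100 popcount=2 -> skip
r=69=1000101 popcount=3 -> skip
Kept rows: 47 55 59 61 62

Answer: 47 55 59 61 62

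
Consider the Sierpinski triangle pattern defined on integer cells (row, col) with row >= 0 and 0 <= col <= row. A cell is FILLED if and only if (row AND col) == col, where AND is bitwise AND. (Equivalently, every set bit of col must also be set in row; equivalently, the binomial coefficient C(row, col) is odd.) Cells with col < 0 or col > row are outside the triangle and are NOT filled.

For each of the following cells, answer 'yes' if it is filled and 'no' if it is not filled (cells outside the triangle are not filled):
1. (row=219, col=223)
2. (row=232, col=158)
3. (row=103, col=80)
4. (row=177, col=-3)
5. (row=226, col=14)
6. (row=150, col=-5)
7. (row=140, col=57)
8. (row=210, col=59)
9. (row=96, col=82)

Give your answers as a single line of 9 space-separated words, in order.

(219,223): col outside [0, 219] -> not filled
(232,158): row=0b11101000, col=0b10011110, row AND col = 0b10001000 = 136; 136 != 158 -> empty
(103,80): row=0b1100111, col=0b1010000, row AND col = 0b1000000 = 64; 64 != 80 -> empty
(177,-3): col outside [0, 177] -> not filled
(226,14): row=0b11100010, col=0b1110, row AND col = 0b10 = 2; 2 != 14 -> empty
(150,-5): col outside [0, 150] -> not filled
(140,57): row=0b10001100, col=0b111001, row AND col = 0b1000 = 8; 8 != 57 -> empty
(210,59): row=0b11010010, col=0b111011, row AND col = 0b10010 = 18; 18 != 59 -> empty
(96,82): row=0b1100000, col=0b1010010, row AND col = 0b1000000 = 64; 64 != 82 -> empty

Answer: no no no no no no no no no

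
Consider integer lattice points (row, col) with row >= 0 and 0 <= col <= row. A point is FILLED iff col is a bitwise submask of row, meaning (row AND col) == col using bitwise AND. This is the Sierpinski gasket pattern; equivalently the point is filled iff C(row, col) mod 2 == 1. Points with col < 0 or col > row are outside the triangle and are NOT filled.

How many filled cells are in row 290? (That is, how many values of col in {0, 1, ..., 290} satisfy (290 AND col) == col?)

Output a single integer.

Answer: 8

Derivation:
290 in binary = 100100010
popcount(290) = number of 1-bits in 100100010 = 3
A col c satisfies (290 AND c) == c iff every set bit of c is also set in 290; each of the 3 set bits of 290 can independently be on or off in c.
count = 2^3 = 8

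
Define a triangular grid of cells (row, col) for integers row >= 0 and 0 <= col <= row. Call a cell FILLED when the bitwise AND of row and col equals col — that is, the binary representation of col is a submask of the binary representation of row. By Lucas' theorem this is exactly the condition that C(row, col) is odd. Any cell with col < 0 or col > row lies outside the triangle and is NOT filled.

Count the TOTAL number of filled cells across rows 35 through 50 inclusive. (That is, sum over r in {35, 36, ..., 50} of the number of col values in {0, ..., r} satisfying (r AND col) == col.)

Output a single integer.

r35=100011 pc3: +8 =8
r36=100100 pc2: +4 =12
r37=100101 pc3: +8 =20
r38=100110 pc3: +8 =28
r39=100111 pc4: +16 =44
r40=101000 pc2: +4 =48
r41=101001 pc3: +8 =56
r42=101010 pc3: +8 =64
r43=101011 pc4: +16 =80
r44=101100 pc3: +8 =88
r45=101101 pc4: +16 =104
r46=101110 pc4: +16 =120
r47=101111 pc5: +32 =152
r48=110000 pc2: +4 =156
r49=110001 pc3: +8 =164
r50=110010 pc3: +8 =172

Answer: 172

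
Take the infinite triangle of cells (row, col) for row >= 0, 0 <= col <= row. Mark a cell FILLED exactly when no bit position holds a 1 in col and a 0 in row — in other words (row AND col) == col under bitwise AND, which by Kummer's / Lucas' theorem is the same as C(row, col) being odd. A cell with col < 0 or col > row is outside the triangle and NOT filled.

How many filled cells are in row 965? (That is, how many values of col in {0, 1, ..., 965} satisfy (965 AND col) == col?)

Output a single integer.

965 in binary = 1111000101
popcount(965) = number of 1-bits in 1111000101 = 6
A col c satisfies (965 AND c) == c iff every set bit of c is also set in 965; each of the 6 set bits of 965 can independently be on or off in c.
count = 2^6 = 64

Answer: 64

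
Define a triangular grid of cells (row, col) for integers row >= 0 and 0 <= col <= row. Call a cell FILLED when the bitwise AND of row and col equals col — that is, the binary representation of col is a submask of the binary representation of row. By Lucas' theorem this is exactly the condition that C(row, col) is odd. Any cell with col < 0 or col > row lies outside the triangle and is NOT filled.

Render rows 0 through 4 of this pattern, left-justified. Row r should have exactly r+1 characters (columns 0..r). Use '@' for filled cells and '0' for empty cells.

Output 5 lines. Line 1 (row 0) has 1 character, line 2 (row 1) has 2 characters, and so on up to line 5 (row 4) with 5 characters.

Answer: @
@@
@0@
@@@@
@000@

Derivation:
r0=0: @
r1=1: @@
r2=10: @0@
r3=11: @@@@
r4=100: @000@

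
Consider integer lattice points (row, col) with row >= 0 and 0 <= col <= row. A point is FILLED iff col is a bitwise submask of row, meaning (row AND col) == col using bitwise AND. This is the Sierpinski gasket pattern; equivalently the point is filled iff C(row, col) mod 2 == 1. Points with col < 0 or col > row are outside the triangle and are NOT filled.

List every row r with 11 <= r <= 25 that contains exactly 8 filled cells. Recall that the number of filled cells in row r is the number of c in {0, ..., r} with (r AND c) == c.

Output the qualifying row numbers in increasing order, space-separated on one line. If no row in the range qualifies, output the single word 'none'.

Row r has 2^popcount(r) filled cells, so we need popcount(r) = log2(8) = 3.
Scan r = 11..25 and keep those with exactly 3 one-bits:
r=11=1011 popcount=3 -> KEEP
r=12=1100 popcount=2 -> skip
r=13=1101 popcount=3 -> KEEP
r=14=1110 popcount=3 -> KEEP
r=15=1111 popcount=4 -> skip
r=16=10000 popcount=1 -> skip
r=17=10001 popcount=2 -> skip
r=18=10010 popcount=2 -> skip
r=19=10011 popcount=3 -> KEEP
r=20=10100 popcount=2 -> skip
r=21=10101 popcount=3 -> KEEP
r=22=10110 popcount=3 -> KEEP
r=23=10111 popcount=4 -> skip
r=24=11000 popcount=2 -> skip
r=25=11001 popcount=3 -> KEEP
Kept rows: 11 13 14 19 21 22 25

Answer: 11 13 14 19 21 22 25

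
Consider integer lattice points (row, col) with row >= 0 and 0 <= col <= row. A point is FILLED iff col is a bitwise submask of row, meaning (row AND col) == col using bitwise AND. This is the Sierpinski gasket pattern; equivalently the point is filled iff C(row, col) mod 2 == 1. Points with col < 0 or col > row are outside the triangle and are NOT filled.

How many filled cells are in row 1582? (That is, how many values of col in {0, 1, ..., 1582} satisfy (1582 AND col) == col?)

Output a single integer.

Answer: 64

Derivation:
1582 in binary = 11000101110
popcount(1582) = number of 1-bits in 11000101110 = 6
A col c satisfies (1582 AND c) == c iff every set bit of c is also set in 1582; each of the 6 set bits of 1582 can independently be on or off in c.
count = 2^6 = 64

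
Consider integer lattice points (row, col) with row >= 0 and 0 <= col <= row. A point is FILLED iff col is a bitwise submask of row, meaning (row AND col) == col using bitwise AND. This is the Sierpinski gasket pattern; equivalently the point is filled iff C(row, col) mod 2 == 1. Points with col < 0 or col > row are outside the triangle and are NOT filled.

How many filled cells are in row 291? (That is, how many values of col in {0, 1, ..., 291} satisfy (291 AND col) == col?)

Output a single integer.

291 in binary = 100100011
popcount(291) = number of 1-bits in 100100011 = 4
A col c satisfies (291 AND c) == c iff every set bit of c is also set in 291; each of the 4 set bits of 291 can independently be on or off in c.
count = 2^4 = 16

Answer: 16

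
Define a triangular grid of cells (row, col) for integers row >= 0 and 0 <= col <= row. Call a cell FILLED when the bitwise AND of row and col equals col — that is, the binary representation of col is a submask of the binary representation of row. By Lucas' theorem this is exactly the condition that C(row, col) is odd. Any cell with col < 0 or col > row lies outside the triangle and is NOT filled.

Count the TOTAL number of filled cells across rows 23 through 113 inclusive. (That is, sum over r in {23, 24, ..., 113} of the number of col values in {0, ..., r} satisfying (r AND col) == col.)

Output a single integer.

r23=10111 pc4: +16 =16
r24=11000 pc2: +4 =20
r25=11001 pc3: +8 =28
r26=11010 pc3: +8 =36
r27=11011 pc4: +16 =52
r28=11100 pc3: +8 =60
r29=11101 pc4: +16 =76
r30=11110 pc4: +16 =92
r31=11111 pc5: +32 =124
r32=100000 pc1: +2 =126
r33=100001 pc2: +4 =130
r34=100010 pc2: +4 =134
r35=100011 pc3: +8 =142
r36=100100 pc2: +4 =146
r37=100101 pc3: +8 =154
r38=100110 pc3: +8 =162
r39=100111 pc4: +16 =178
r40=101000 pc2: +4 =182
r41=101001 pc3: +8 =190
r42=101010 pc3: +8 =198
r43=101011 pc4: +16 =214
r44=101100 pc3: +8 =222
r45=101101 pc4: +16 =238
r46=101110 pc4: +16 =254
r47=101111 pc5: +32 =286
r48=110000 pc2: +4 =290
r49=110001 pc3: +8 =298
r50=110010 pc3: +8 =306
r51=110011 pc4: +16 =322
r52=110100 pc3: +8 =330
r53=110101 pc4: +16 =346
r54=110110 pc4: +16 =362
r55=110111 pc5: +32 =394
r56=111000 pc3: +8 =402
r57=111001 pc4: +16 =418
r58=111010 pc4: +16 =434
r59=111011 pc5: +32 =466
r60=111100 pc4: +16 =482
r61=111101 pc5: +32 =514
r62=111110 pc5: +32 =546
r63=111111 pc6: +64 =610
r64=1000000 pc1: +2 =612
r65=1000001 pc2: +4 =616
r66=1000010 pc2: +4 =620
r67=1000011 pc3: +8 =628
r68=1000100 pc2: +4 =632
r69=1000101 pc3: +8 =640
r70=1000110 pc3: +8 =648
r71=1000111 pc4: +16 =664
r72=1001000 pc2: +4 =668
r73=1001001 pc3: +8 =676
r74=1001010 pc3: +8 =684
r75=1001011 pc4: +16 =700
r76=1001100 pc3: +8 =708
r77=1001101 pc4: +16 =724
r78=1001110 pc4: +16 =740
r79=1001111 pc5: +32 =772
r80=1010000 pc2: +4 =776
r81=1010001 pc3: +8 =784
r82=1010010 pc3: +8 =792
r83=1010011 pc4: +16 =808
r84=1010100 pc3: +8 =816
r85=1010101 pc4: +16 =832
r86=1010110 pc4: +16 =848
r87=1010111 pc5: +32 =880
r88=1011000 pc3: +8 =888
r89=1011001 pc4: +16 =904
r90=1011010 pc4: +16 =920
r91=1011011 pc5: +32 =952
r92=1011100 pc4: +16 =968
r93=1011101 pc5: +32 =1000
r94=1011110 pc5: +32 =1032
r95=1011111 pc6: +64 =1096
r96=1100000 pc2: +4 =1100
r97=1100001 pc3: +8 =1108
r98=1100010 pc3: +8 =1116
r99=1100011 pc4: +16 =1132
r100=1100100 pc3: +8 =1140
r101=1100101 pc4: +16 =1156
r102=1100110 pc4: +16 =1172
r103=1100111 pc5: +32 =1204
r104=1101000 pc3: +8 =1212
r105=1101001 pc4: +16 =1228
r106=1101010 pc4: +16 =1244
r107=1101011 pc5: +32 =1276
r108=1101100 pc4: +16 =1292
r109=1101101 pc5: +32 =1324
r110=1101110 pc5: +32 =1356
r111=1101111 pc6: +64 =1420
r112=1110000 pc3: +8 =1428
r113=1110001 pc4: +16 =1444

Answer: 1444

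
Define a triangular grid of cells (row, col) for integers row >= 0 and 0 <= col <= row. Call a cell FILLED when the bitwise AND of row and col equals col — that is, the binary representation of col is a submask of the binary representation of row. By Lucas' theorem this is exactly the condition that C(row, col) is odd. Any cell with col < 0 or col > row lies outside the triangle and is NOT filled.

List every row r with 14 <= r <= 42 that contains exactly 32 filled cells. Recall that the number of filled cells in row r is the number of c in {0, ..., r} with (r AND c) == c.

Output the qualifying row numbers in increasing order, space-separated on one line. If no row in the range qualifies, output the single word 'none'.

Row r has 2^popcount(r) filled cells, so we need popcount(r) = log2(32) = 5.
Scan r = 14..42 and keep those with exactly 5 one-bits:
r=14=1110 popcount=3 -> skip
r=15=1111 popcount=4 -> skip
r=16=10000 popcount=1 -> skip
r=17=10001 popcount=2 -> skip
r=18=10010 popcount=2 -> skip
r=19=10011 popcount=3 -> skip
r=20=10100 popcount=2 -> skip
r=21=10101 popcount=3 -> skip
r=22=10110 popcount=3 -> skip
r=23=10111 popcount=4 -> skip
r=24=11000 popcount=2 -> skip
r=25=11001 popcount=3 -> skip
r=26=11010 popcount=3 -> skip
r=27=11011 popcount=4 -> skip
r=28=11100 popcount=3 -> skip
r=29=11101 popcount=4 -> skip
r=30=11110 popcount=4 -> skip
r=31=11111 popcount=5 -> KEEP
r=32=100000 popcount=1 -> skip
r=33=100001 popcount=2 -> skip
r=34=100010 popcount=2 -> skip
r=35=100011 popcount=3 -> skip
r=36=100100 popcount=2 -> skip
r=37=100101 popcount=3 -> skip
r=38=100110 popcount=3 -> skip
r=39=100111 popcount=4 -> skip
r=40=101000 popcount=2 -> skip
r=41=101001 popcount=3 -> skip
r=42=101010 popcount=3 -> skip
Kept rows: 31

Answer: 31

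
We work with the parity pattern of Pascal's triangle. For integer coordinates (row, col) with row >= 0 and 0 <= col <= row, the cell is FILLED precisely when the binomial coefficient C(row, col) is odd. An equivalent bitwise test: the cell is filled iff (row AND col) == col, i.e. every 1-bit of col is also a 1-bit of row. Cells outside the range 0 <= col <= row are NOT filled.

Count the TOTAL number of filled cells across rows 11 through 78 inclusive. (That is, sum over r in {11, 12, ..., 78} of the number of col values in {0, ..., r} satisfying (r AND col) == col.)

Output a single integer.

r11=1011 pc3: +8 =8
r12=1100 pc2: +4 =12
r13=1101 pc3: +8 =20
r14=1110 pc3: +8 =28
r15=1111 pc4: +16 =44
r16=10000 pc1: +2 =46
r17=10001 pc2: +4 =50
r18=10010 pc2: +4 =54
r19=10011 pc3: +8 =62
r20=10100 pc2: +4 =66
r21=10101 pc3: +8 =74
r22=10110 pc3: +8 =82
r23=10111 pc4: +16 =98
r24=11000 pc2: +4 =102
r25=11001 pc3: +8 =110
r26=11010 pc3: +8 =118
r27=11011 pc4: +16 =134
r28=11100 pc3: +8 =142
r29=11101 pc4: +16 =158
r30=11110 pc4: +16 =174
r31=11111 pc5: +32 =206
r32=100000 pc1: +2 =208
r33=100001 pc2: +4 =212
r34=100010 pc2: +4 =216
r35=100011 pc3: +8 =224
r36=100100 pc2: +4 =228
r37=100101 pc3: +8 =236
r38=100110 pc3: +8 =244
r39=100111 pc4: +16 =260
r40=101000 pc2: +4 =264
r41=101001 pc3: +8 =272
r42=101010 pc3: +8 =280
r43=101011 pc4: +16 =296
r44=101100 pc3: +8 =304
r45=101101 pc4: +16 =320
r46=101110 pc4: +16 =336
r47=101111 pc5: +32 =368
r48=110000 pc2: +4 =372
r49=110001 pc3: +8 =380
r50=110010 pc3: +8 =388
r51=110011 pc4: +16 =404
r52=110100 pc3: +8 =412
r53=110101 pc4: +16 =428
r54=110110 pc4: +16 =444
r55=110111 pc5: +32 =476
r56=111000 pc3: +8 =484
r57=111001 pc4: +16 =500
r58=111010 pc4: +16 =516
r59=111011 pc5: +32 =548
r60=111100 pc4: +16 =564
r61=111101 pc5: +32 =596
r62=111110 pc5: +32 =628
r63=111111 pc6: +64 =692
r64=1000000 pc1: +2 =694
r65=1000001 pc2: +4 =698
r66=1000010 pc2: +4 =702
r67=1000011 pc3: +8 =710
r68=1000100 pc2: +4 =714
r69=1000101 pc3: +8 =722
r70=1000110 pc3: +8 =730
r71=1000111 pc4: +16 =746
r72=1001000 pc2: +4 =750
r73=1001001 pc3: +8 =758
r74=1001010 pc3: +8 =766
r75=1001011 pc4: +16 =782
r76=1001100 pc3: +8 =790
r77=1001101 pc4: +16 =806
r78=1001110 pc4: +16 =822

Answer: 822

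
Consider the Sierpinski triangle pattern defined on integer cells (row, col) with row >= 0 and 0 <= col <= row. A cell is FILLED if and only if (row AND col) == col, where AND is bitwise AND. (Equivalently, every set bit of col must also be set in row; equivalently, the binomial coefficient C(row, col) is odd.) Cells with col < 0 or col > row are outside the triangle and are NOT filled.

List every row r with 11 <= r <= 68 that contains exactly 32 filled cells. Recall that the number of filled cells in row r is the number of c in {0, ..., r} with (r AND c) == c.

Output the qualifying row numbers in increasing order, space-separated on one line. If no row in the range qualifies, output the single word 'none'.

Answer: 31 47 55 59 61 62

Derivation:
Row r has 2^popcount(r) filled cells, so we need popcount(r) = log2(32) = 5.
Scan r = 11..68 and keep those with exactly 5 one-bits:
r=11=1011 popcount=3 -> skip
r=12=1100 popcount=2 -> skip
r=13=1101 popcount=3 -> skip
r=14=1110 popcount=3 -> skip
r=15=1111 popcount=4 -> skip
r=16=10000 popcount=1 -> skip
r=17=10001 popcount=2 -> skip
r=18=10010 popcount=2 -> skip
r=19=10011 popcount=3 -> skip
r=20=10100 popcount=2 -> skip
r=21=10101 popcount=3 -> skip
r=22=10110 popcount=3 -> skip
r=23=10111 popcount=4 -> skip
r=24=11000 popcount=2 -> skip
r=25=11001 popcount=3 -> skip
r=26=11010 popcount=3 -> skip
r=27=11011 popcount=4 -> skip
r=28=11100 popcount=3 -> skip
r=29=11101 popcount=4 -> skip
r=30=11110 popcount=4 -> skip
r=31=11111 popcount=5 -> KEEP
r=32=100000 popcount=1 -> skip
r=33=100001 popcount=2 -> skip
r=34=100010 popcount=2 -> skip
r=35=100011 popcount=3 -> skip
r=36=100100 popcount=2 -> skip
r=37=100101 popcount=3 -> skip
r=38=100110 popcount=3 -> skip
r=39=100111 popcount=4 -> skip
r=40=101000 popcount=2 -> skip
r=41=101001 popcount=3 -> skip
r=42=101010 popcount=3 -> skip
r=43=101011 popcount=4 -> skip
r=44=101100 popcount=3 -> skip
r=45=101101 popcount=4 -> skip
r=46=101110 popcount=4 -> skip
r=47=101111 popcount=5 -> KEEP
r=48=110000 popcount=2 -> skip
r=49=110001 popcount=3 -> skip
r=50=110010 popcount=3 -> skip
r=51=110011 popcount=4 -> skip
r=52=110100 popcount=3 -> skip
r=53=110101 popcount=4 -> skip
r=54=110110 popcount=4 -> skip
r=55=110111 popcount=5 -> KEEP
r=56=111000 popcount=3 -> skip
r=57=111001 popcount=4 -> skip
r=58=111010 popcount=4 -> skip
r=59=111011 popcount=5 -> KEEP
r=60=111100 popcount=4 -> skip
r=61=111101 popcount=5 -> KEEP
r=62=111110 popcount=5 -> KEEP
r=63=111111 popcount=6 -> skip
r=64=1000000 popcount=1 -> skip
r=65=1000001 popcount=2 -> skip
r=66=1000010 popcount=2 -> skip
r=67=1000011 popcount=3 -> skip
r=68=1000100 popcount=2 -> skip
Kept rows: 31 47 55 59 61 62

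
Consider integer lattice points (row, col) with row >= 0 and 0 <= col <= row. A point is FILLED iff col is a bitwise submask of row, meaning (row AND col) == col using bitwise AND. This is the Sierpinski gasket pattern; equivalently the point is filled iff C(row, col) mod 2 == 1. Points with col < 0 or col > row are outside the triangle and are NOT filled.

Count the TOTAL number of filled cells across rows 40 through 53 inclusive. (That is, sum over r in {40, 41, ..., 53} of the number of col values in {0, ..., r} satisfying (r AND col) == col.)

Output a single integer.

r40=101000 pc2: +4 =4
r41=101001 pc3: +8 =12
r42=101010 pc3: +8 =20
r43=101011 pc4: +16 =36
r44=101100 pc3: +8 =44
r45=101101 pc4: +16 =60
r46=101110 pc4: +16 =76
r47=101111 pc5: +32 =108
r48=110000 pc2: +4 =112
r49=110001 pc3: +8 =120
r50=110010 pc3: +8 =128
r51=110011 pc4: +16 =144
r52=110100 pc3: +8 =152
r53=110101 pc4: +16 =168

Answer: 168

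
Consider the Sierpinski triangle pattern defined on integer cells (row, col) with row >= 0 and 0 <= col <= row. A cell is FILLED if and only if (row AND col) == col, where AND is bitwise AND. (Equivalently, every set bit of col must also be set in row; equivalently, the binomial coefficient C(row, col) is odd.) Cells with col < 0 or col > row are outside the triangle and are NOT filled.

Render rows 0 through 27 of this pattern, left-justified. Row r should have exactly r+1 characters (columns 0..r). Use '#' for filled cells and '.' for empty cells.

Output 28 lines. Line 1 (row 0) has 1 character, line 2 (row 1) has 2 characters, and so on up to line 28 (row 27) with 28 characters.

Answer: #
##
#.#
####
#...#
##..##
#.#.#.#
########
#.......#
##......##
#.#.....#.#
####....####
#...#...#...#
##..##..##..##
#.#.#.#.#.#.#.#
################
#...............#
##..............##
#.#.............#.#
####............####
#...#...........#...#
##..##..........##..##
#.#.#.#.........#.#.#.#
########........########
#.......#.......#.......#
##......##......##......##
#.#.....#.#.....#.#.....#.#
####....####....####....####

Derivation:
r0=0: #
r1=1: ##
r2=10: #.#
r3=11: ####
r4=100: #...#
r5=101: ##..##
r6=110: #.#.#.#
r7=111: ########
r8=1000: #.......#
r9=1001: ##......##
r10=1010: #.#.....#.#
r11=1011: ####....####
r12=1100: #...#...#...#
r13=1101: ##..##..##..##
r14=1110: #.#.#.#.#.#.#.#
r15=1111: ################
r16=10000: #...............#
r17=10001: ##..............##
r18=10010: #.#.............#.#
r19=10011: ####............####
r20=10100: #...#...........#...#
r21=10101: ##..##..........##..##
r22=10110: #.#.#.#.........#.#.#.#
r23=10111: ########........########
r24=11000: #.......#.......#.......#
r25=11001: ##......##......##......##
r26=11010: #.#.....#.#.....#.#.....#.#
r27=11011: ####....####....####....####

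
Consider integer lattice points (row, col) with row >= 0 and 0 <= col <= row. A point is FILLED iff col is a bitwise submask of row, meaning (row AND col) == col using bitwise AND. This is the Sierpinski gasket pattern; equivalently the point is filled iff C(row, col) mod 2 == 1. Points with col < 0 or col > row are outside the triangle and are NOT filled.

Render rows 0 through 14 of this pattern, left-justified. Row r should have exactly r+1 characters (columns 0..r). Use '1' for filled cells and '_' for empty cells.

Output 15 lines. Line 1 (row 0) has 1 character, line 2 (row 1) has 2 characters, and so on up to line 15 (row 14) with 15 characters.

r0=0: 1
r1=1: 11
r2=10: 1_1
r3=11: 1111
r4=100: 1___1
r5=101: 11__11
r6=110: 1_1_1_1
r7=111: 11111111
r8=1000: 1_______1
r9=1001: 11______11
r10=1010: 1_1_____1_1
r11=1011: 1111____1111
r12=1100: 1___1___1___1
r13=1101: 11__11__11__11
r14=1110: 1_1_1_1_1_1_1_1

Answer: 1
11
1_1
1111
1___1
11__11
1_1_1_1
11111111
1_______1
11______11
1_1_____1_1
1111____1111
1___1___1___1
11__11__11__11
1_1_1_1_1_1_1_1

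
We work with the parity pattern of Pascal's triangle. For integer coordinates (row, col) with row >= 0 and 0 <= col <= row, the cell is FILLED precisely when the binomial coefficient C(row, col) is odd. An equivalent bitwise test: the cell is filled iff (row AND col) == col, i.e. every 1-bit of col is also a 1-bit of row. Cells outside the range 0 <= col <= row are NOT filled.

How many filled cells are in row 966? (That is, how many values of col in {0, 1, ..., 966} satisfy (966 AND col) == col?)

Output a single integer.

Answer: 64

Derivation:
966 in binary = 1111000110
popcount(966) = number of 1-bits in 1111000110 = 6
A col c satisfies (966 AND c) == c iff every set bit of c is also set in 966; each of the 6 set bits of 966 can independently be on or off in c.
count = 2^6 = 64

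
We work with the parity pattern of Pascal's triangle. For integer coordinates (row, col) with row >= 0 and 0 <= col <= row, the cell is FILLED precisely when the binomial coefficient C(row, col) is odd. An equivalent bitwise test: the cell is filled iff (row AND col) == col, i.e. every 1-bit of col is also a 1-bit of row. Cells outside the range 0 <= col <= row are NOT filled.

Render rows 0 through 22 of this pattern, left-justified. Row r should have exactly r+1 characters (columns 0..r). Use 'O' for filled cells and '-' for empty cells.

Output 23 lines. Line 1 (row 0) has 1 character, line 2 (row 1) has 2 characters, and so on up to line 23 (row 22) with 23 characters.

r0=0: O
r1=1: OO
r2=10: O-O
r3=11: OOOO
r4=100: O---O
r5=101: OO--OO
r6=110: O-O-O-O
r7=111: OOOOOOOO
r8=1000: O-------O
r9=1001: OO------OO
r10=1010: O-O-----O-O
r11=1011: OOOO----OOOO
r12=1100: O---O---O---O
r13=1101: OO--OO--OO--OO
r14=1110: O-O-O-O-O-O-O-O
r15=1111: OOOOOOOOOOOOOOOO
r16=10000: O---------------O
r17=10001: OO--------------OO
r18=10010: O-O-------------O-O
r19=10011: OOOO------------OOOO
r20=10100: O---O-----------O---O
r21=10101: OO--OO----------OO--OO
r22=10110: O-O-O-O---------O-O-O-O

Answer: O
OO
O-O
OOOO
O---O
OO--OO
O-O-O-O
OOOOOOOO
O-------O
OO------OO
O-O-----O-O
OOOO----OOOO
O---O---O---O
OO--OO--OO--OO
O-O-O-O-O-O-O-O
OOOOOOOOOOOOOOOO
O---------------O
OO--------------OO
O-O-------------O-O
OOOO------------OOOO
O---O-----------O---O
OO--OO----------OO--OO
O-O-O-O---------O-O-O-O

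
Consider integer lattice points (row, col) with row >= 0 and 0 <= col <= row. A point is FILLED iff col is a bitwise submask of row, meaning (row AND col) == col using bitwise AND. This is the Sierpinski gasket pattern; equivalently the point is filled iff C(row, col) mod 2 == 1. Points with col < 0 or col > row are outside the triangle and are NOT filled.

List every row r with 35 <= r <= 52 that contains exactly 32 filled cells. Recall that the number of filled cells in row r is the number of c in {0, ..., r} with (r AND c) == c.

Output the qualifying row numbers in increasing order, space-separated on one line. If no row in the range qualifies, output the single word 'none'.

Row r has 2^popcount(r) filled cells, so we need popcount(r) = log2(32) = 5.
Scan r = 35..52 and keep those with exactly 5 one-bits:
r=35=100011 popcount=3 -> skip
r=36=100100 popcount=2 -> skip
r=37=100101 popcount=3 -> skip
r=38=100110 popcount=3 -> skip
r=39=100111 popcount=4 -> skip
r=40=101000 popcount=2 -> skip
r=41=101001 popcount=3 -> skip
r=42=101010 popcount=3 -> skip
r=43=101011 popcount=4 -> skip
r=44=101100 popcount=3 -> skip
r=45=101101 popcount=4 -> skip
r=46=101110 popcount=4 -> skip
r=47=101111 popcount=5 -> KEEP
r=48=110000 popcount=2 -> skip
r=49=110001 popcount=3 -> skip
r=50=110010 popcount=3 -> skip
r=51=110011 popcount=4 -> skip
r=52=110100 popcount=3 -> skip
Kept rows: 47

Answer: 47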